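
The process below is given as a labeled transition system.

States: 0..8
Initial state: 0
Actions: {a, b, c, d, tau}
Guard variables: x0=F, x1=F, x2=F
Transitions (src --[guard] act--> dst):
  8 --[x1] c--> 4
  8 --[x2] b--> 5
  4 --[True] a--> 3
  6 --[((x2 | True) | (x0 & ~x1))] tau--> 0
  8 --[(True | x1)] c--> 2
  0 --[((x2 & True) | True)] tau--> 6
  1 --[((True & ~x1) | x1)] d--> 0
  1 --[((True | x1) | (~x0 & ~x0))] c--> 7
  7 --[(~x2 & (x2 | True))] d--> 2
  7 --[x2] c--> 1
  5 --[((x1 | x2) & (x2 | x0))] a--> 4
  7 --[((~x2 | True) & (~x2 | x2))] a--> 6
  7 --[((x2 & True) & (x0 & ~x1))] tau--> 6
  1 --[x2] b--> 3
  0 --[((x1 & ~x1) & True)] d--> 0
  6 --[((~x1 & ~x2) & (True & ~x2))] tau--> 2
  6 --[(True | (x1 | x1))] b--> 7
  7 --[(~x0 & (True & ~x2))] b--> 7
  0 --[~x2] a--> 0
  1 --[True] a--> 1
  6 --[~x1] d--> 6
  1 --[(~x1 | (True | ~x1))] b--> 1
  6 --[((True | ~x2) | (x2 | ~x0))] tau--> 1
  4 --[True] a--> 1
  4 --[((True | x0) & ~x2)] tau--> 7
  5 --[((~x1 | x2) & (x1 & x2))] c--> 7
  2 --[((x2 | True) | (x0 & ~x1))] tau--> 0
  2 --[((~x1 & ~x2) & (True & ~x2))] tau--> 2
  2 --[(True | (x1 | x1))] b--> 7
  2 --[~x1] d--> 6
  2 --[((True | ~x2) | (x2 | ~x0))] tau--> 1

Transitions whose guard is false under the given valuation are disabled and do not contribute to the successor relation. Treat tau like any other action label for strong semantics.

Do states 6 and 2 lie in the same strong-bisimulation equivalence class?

Answer: BISIMILAR

Trace:
Refine partition for ~:
  π0 = {{0,1,2,3,4,5,6,7,8}}
  π1 = {{0,4},{1},{2,6},{3,5},{7},{8}}
  π2 = {{0},{1},{2,6},{3,5},{4},{7},{8}}
stable after 3 split(s): 7 block(s)
6∈{2,6}, 2∈{2,6}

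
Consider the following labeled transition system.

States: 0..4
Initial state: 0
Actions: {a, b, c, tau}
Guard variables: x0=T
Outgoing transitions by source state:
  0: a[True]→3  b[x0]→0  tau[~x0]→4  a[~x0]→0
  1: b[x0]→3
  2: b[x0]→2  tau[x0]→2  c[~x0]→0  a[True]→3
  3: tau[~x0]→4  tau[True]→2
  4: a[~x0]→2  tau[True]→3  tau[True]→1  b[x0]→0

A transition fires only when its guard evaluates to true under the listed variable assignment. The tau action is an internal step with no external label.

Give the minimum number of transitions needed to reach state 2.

Answer: 2

Trace:
BFS to 2:
  L0 = {0}
  L1 = {3}
  L2 = {2}
first hit 2 at d=2 via a·tau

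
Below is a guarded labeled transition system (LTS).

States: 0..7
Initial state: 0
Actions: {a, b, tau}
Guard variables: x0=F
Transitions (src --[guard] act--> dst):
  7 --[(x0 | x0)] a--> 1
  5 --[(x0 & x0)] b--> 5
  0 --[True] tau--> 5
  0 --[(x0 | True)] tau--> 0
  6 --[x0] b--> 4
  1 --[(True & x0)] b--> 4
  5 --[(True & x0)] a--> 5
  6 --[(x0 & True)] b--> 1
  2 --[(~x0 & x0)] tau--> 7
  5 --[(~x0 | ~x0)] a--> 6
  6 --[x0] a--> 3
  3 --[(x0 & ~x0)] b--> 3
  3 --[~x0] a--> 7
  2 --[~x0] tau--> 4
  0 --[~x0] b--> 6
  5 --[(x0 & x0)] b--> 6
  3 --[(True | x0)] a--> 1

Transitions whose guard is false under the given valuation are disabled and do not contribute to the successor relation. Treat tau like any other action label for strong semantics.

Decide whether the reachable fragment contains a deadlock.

R = {0,5,6}
  0: b→6  tau→0  tau→5  [deg 3]
  5: a→6  [deg 1]
  6: ∅  [STUCK]
witness 6: b

Answer: DEADLOCK at state 6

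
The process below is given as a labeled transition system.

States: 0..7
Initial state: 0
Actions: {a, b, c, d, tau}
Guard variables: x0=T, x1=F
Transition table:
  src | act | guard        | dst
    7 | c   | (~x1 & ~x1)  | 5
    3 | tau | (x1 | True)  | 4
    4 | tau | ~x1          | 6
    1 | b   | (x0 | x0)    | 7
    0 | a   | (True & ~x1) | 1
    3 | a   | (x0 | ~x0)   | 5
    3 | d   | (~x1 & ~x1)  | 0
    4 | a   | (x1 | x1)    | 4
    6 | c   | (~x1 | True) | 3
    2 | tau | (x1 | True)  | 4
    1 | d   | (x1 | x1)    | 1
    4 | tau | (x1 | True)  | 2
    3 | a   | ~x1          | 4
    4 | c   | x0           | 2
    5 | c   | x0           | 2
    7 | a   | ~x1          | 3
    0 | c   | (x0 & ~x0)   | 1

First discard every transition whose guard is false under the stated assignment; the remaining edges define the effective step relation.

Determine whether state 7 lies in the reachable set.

Answer: REACHABLE

Analysis:
Guard filter leaves 14 enabled edge(s).
depth 0: {0}
depth 1: {1}  cumulative {0,1}
depth 2: {7}  cumulative {0,1,7}
depth 3: {3,5}  cumulative {0,1,3,5,7}
depth 4: {2,4}  cumulative {0,1,2,3,4,5,7}
depth 5: {6}  cumulative {0,1,2,3,4,5,6,7}
Reachable = {0,1,2,3,4,5,6,7}
witness 7: a·b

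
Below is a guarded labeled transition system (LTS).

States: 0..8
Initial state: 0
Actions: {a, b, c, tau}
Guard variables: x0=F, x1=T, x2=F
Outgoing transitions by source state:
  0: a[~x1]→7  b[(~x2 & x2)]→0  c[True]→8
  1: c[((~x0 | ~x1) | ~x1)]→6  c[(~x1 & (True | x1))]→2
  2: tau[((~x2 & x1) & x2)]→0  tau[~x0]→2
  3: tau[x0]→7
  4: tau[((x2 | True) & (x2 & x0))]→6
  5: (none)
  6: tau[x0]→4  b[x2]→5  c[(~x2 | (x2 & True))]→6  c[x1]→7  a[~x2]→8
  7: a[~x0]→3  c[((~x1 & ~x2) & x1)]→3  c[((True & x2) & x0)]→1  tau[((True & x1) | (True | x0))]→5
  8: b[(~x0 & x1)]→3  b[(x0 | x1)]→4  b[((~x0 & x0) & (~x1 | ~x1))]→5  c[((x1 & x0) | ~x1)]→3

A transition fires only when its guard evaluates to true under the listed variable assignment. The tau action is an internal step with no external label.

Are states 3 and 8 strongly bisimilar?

Answer: NOT BISIMILAR

Trace:
Compute ~ classes (split until stable):
  π0 = {{0,1,2,3,4,5,6,7,8}}
  π1 = {{0,1},{2},{3,4,5},{6},{7},{8}}
  π2 = {{0},{1},{2},{3,4,5},{6},{7},{8}}
7 equivalence class(es) (converged in 3)
3∈{3,4,5}, 8∈{8}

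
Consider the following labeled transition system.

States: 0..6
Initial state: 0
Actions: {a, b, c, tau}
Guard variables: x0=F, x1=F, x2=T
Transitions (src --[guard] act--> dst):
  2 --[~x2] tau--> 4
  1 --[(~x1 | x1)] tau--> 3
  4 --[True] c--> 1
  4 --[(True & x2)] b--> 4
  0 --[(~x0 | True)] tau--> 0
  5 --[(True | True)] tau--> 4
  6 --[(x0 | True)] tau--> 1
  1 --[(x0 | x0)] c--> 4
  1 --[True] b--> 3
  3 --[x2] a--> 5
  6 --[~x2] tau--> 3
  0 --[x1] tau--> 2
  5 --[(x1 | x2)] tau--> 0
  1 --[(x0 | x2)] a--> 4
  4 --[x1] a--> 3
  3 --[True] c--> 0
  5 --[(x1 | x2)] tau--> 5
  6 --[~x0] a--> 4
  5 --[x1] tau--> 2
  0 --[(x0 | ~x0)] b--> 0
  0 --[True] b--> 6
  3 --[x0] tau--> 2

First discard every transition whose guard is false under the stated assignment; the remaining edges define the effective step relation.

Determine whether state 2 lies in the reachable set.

Answer: UNREACHABLE

Analysis:
After dropping false guards: 15 live edges.
L0 = {0}
L1 = {6}  cumulative {0,6}
L2 = {1,4}  cumulative {0,1,4,6}
L3 = {3}  cumulative {0,1,3,4,6}
L4 = {5}  cumulative {0,1,3,4,5,6}
R = {0,1,3,4,5,6}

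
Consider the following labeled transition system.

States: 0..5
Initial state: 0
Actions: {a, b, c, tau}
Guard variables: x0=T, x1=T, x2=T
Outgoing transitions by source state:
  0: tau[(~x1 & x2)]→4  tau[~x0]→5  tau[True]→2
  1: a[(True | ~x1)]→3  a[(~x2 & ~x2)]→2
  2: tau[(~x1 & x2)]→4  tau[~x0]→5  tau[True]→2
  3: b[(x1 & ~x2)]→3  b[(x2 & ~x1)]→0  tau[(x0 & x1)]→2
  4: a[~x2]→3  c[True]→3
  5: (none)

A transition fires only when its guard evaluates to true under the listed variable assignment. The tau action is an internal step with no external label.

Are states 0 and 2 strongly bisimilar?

Answer: BISIMILAR

Trace:
Bisimulation quotient by refinement:
  round 0: {{0,1,2,3,4,5}}
  round 1: {{0,2,3},{1},{4},{5}}
4 equivalence class(es) (converged in 2)
[0]={0,2,3}  [2]={0,2,3}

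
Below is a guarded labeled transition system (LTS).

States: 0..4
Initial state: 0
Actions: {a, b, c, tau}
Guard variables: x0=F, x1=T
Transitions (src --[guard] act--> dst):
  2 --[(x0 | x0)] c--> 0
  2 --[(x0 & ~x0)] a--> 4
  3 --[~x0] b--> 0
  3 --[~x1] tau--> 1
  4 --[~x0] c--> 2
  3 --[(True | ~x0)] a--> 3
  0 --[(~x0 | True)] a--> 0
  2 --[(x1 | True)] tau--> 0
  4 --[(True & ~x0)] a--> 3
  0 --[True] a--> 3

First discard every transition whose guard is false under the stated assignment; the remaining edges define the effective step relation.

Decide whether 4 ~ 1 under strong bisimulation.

Bisimulation quotient by refinement:
  P[0] = {{0,1,2,3,4}}
  P[1] = {{0},{1},{2},{3},{4}}
stable after 2 split(s): 5 block(s)
class of 4: {4}; class of 1: {1}

Answer: NOT BISIMILAR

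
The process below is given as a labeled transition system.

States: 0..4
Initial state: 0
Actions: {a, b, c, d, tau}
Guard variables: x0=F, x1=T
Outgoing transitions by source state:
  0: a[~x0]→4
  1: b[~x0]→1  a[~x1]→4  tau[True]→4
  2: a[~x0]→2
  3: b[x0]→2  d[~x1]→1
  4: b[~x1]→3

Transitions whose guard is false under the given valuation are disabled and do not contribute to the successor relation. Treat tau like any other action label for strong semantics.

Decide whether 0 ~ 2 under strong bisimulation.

Bisimulation quotient by refinement:
  π0 = {{0,1,2,3,4}}
  π1 = {{0,2},{1},{3,4}}
  π2 = {{0},{1},{2},{3,4}}
Fixed point at round 3; 4 class(es).
[0]={0}  [2]={2}

Answer: NOT BISIMILAR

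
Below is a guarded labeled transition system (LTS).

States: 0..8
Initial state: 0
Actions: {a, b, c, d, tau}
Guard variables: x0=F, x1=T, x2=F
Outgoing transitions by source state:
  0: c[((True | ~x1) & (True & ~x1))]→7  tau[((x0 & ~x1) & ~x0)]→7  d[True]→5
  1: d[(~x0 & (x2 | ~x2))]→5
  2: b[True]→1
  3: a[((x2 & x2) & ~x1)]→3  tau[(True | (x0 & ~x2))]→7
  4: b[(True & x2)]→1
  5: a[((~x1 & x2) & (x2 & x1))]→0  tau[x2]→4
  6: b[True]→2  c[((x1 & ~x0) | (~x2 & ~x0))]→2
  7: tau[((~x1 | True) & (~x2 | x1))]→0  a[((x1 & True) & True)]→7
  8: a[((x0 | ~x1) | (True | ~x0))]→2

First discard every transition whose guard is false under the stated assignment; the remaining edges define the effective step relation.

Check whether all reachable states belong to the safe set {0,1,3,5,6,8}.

Allowed set {0,1,3,5,6,8}
Reach set: {0,5}
  0: ok
  5: ok

Answer: INVARIANT HOLDS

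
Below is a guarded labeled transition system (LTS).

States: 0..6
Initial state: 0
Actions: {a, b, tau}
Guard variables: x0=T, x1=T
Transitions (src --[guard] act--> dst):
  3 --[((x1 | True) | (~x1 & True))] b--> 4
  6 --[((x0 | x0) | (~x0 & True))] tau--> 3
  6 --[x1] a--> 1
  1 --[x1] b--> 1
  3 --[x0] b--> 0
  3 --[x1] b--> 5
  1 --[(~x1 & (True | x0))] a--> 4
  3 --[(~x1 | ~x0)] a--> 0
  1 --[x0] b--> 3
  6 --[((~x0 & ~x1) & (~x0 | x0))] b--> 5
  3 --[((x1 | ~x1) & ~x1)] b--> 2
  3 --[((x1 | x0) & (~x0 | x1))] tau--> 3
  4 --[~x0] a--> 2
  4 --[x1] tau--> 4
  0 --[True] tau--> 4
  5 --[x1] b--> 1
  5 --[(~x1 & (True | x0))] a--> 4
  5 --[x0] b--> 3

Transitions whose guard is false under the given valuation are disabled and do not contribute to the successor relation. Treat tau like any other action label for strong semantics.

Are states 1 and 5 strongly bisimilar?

Compute ~ classes (split until stable):
  round 0: {{0,1,2,3,4,5,6}}
  round 1: {{0,4},{1,5},{2},{3},{6}}
Fixed point at round 2; 5 class(es).
[1]={1,5}  [5]={1,5}

Answer: BISIMILAR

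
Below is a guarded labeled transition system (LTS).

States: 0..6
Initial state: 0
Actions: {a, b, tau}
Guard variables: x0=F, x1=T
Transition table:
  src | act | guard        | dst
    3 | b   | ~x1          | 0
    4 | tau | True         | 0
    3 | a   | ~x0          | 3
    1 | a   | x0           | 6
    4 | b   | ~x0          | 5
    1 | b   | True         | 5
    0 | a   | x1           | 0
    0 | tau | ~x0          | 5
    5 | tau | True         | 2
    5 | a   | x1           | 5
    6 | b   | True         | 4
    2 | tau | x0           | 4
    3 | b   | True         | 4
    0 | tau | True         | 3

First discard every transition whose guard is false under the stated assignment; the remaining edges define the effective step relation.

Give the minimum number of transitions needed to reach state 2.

BFS to 2:
  Layer 0: {0}
  Layer 1: {3,5}
  Layer 2: {2,4}
first hit 2 at d=2 via tau·tau

Answer: 2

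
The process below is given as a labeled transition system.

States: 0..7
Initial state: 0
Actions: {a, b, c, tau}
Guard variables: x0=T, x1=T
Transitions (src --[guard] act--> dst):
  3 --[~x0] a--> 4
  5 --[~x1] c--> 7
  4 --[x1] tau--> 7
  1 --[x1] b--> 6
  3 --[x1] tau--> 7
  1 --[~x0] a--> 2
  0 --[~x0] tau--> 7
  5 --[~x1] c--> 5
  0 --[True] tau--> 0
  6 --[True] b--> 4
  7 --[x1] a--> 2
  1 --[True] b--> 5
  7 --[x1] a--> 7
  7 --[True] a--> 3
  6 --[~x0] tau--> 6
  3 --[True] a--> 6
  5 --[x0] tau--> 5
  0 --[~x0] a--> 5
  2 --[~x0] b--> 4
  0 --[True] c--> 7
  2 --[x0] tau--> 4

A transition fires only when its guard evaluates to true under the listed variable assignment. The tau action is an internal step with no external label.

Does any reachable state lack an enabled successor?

Reach set: {0,2,3,4,6,7}
  0: c→7  tau→0  [deg 2]
  2: tau→4  [deg 1]
  3: a→6  tau→7  [deg 2]
  4: tau→7  [deg 1]
  6: b→4  [deg 1]
  7: a→2  a→3  a→7  [deg 3]

Answer: DEADLOCK-FREE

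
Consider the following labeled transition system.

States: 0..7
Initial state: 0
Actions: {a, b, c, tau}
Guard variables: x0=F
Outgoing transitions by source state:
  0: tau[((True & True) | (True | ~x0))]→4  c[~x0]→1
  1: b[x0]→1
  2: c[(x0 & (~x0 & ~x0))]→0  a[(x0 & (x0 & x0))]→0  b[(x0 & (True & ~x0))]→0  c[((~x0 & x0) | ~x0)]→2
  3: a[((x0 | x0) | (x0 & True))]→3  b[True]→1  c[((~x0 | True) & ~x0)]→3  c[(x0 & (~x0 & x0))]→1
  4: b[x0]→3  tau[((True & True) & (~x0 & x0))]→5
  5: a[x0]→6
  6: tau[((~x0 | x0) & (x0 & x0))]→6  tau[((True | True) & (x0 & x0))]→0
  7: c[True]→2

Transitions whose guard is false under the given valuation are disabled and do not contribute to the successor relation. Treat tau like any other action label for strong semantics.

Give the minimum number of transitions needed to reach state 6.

Breadth-first toward 6:
  Layer 0: {0}
  Layer 1: {1,4}
6 never appears.

Answer: UNREACHABLE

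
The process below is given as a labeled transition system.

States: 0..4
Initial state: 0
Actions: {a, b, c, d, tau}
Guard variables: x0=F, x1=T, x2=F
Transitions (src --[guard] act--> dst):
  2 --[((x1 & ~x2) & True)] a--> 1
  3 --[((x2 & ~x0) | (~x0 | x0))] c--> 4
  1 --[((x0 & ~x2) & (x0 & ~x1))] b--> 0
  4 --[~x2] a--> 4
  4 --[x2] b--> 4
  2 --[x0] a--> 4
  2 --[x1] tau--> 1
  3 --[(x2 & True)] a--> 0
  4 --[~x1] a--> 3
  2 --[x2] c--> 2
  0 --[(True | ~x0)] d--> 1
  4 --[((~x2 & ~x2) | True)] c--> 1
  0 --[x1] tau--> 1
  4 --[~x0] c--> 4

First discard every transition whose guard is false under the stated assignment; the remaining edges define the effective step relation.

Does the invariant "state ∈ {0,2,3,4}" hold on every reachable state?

Safe = {0,2,3,4}
Reach set: {0,1}
  0: ✓
  1: ✗ unsafe
witness against invariant: d → 1

Answer: INVARIANT VIOLATED at state 1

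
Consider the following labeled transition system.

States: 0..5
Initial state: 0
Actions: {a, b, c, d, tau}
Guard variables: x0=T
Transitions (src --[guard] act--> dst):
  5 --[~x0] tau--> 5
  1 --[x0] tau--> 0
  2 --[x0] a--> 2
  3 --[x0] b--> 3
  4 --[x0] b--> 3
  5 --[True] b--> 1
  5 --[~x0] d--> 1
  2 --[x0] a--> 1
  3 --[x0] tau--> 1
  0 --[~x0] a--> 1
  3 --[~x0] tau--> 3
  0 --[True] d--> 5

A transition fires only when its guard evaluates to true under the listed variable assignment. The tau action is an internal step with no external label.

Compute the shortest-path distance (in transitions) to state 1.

Breadth-first toward 1:
  depth 0: {0}
  depth 1: {5}
  depth 2: {1}
first hit 1 at d=2 via d·b

Answer: 2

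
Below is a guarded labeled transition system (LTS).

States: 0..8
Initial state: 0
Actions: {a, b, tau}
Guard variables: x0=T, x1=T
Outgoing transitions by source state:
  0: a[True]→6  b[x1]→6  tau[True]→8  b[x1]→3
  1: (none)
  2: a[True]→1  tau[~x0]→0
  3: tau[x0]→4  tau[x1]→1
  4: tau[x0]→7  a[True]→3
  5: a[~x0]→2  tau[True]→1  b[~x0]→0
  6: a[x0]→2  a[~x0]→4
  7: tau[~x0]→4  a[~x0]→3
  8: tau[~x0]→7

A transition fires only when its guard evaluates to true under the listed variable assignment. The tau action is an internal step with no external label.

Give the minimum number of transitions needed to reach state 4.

Answer: 2

Trace:
Layered search for 4:
  L0 = {0}
  L1 = {3,6,8}
  L2 = {1,2,4}
depth(4)=2, e.g. b·tau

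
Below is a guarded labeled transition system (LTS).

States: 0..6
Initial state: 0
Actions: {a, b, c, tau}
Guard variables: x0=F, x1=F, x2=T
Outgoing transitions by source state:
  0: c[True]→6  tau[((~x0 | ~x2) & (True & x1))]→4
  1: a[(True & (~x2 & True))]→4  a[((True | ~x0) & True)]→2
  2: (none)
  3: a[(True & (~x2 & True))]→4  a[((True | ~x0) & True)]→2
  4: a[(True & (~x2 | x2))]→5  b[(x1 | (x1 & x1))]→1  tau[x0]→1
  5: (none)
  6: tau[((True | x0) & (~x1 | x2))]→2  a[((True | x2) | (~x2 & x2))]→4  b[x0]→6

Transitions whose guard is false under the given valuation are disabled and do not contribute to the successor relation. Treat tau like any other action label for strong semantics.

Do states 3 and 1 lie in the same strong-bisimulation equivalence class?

Compute ~ classes (split until stable):
  round 0: {{0,1,2,3,4,5,6}}
  round 1: {{0},{1,3,4},{2,5},{6}}
4 equivalence class(es) (converged in 2)
class of 3: {1,3,4}; class of 1: {1,3,4}

Answer: BISIMILAR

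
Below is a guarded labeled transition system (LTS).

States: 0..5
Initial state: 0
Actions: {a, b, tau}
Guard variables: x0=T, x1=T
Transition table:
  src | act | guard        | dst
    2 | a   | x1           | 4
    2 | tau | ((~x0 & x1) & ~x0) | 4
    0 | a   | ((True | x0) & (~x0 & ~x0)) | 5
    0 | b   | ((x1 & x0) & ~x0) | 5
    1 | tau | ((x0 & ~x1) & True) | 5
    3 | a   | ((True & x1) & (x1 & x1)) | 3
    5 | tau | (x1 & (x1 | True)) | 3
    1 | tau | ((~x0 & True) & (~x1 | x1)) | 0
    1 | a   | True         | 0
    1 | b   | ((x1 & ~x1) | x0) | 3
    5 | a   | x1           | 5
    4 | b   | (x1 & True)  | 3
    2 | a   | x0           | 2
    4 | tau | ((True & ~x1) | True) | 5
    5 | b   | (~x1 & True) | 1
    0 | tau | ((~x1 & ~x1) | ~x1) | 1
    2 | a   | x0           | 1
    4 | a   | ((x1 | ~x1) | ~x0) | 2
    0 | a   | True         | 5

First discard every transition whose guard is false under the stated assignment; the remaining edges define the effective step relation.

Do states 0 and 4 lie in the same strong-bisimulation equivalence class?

Bisimulation quotient by refinement:
  round 0: {{0,1,2,3,4,5}}
  round 1: {{0,2,3},{1},{4},{5}}
  round 2: {{0},{1},{2},{3},{4},{5}}
stable after 3 split(s): 6 block(s)
0∈{0}, 4∈{4}

Answer: NOT BISIMILAR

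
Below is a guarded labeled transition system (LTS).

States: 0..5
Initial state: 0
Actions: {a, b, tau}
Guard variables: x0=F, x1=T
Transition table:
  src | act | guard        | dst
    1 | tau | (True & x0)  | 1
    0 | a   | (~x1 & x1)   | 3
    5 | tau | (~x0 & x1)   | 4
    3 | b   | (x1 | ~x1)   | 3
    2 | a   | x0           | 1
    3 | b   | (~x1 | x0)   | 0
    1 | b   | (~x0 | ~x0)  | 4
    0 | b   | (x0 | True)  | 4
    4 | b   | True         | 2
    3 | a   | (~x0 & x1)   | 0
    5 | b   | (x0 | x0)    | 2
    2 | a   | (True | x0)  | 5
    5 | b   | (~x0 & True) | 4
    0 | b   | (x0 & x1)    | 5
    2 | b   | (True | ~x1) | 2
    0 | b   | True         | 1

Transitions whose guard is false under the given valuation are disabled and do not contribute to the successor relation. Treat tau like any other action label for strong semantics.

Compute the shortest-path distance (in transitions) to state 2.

Answer: 2

Trace:
BFS to 2:
  Layer 0: {0}
  Layer 1: {1,4}
  Layer 2: {2}
2 enters at depth 2; path b·b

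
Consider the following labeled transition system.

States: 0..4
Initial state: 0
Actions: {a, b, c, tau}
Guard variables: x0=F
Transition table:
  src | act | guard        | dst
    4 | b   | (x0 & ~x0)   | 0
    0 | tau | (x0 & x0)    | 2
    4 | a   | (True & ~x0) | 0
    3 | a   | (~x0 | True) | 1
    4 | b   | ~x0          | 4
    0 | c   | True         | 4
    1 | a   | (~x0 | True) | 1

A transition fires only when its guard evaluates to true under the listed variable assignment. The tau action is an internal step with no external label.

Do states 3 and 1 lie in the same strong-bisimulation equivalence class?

Answer: BISIMILAR

Trace:
Bisimulation quotient by refinement:
  P[0] = {{0,1,2,3,4}}
  P[1] = {{0},{1,3},{2},{4}}
4 equivalence class(es) (converged in 2)
3∈{1,3}, 1∈{1,3}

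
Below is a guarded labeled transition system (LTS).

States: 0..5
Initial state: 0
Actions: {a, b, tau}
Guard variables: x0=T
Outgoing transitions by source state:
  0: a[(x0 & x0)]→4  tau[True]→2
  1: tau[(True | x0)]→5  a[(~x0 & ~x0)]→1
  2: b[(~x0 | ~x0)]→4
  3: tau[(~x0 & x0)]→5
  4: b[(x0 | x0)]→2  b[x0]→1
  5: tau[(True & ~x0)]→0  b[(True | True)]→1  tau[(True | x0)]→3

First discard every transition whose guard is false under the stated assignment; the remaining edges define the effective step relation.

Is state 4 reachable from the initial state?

Answer: REACHABLE

Analysis:
Guard filter leaves 7 enabled edge(s).
depth 0: {0}
depth 1: {2,4}  now seen {0,2,4}
depth 2: {1}  now seen {0,1,2,4}
depth 3: {5}  now seen {0,1,2,4,5}
depth 4: {3}  now seen {0,1,2,3,4,5}
Reach set: {0,1,2,3,4,5}
witness 4: a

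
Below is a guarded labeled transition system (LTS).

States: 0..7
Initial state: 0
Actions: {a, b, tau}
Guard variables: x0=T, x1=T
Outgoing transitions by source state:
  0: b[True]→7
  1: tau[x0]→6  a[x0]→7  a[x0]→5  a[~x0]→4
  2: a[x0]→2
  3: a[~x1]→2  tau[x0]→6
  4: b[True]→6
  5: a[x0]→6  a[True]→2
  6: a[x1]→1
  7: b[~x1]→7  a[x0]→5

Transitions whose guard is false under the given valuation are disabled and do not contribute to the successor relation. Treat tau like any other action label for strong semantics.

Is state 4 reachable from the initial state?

Answer: UNREACHABLE

Working:
Guard filter leaves 11 enabled edge(s).
L0 = {0}
L1 = {7}  cumulative {0,7}
L2 = {5}  cumulative {0,5,7}
L3 = {2,6}  cumulative {0,2,5,6,7}
L4 = {1}  cumulative {0,1,2,5,6,7}
Reach set: {0,1,2,5,6,7}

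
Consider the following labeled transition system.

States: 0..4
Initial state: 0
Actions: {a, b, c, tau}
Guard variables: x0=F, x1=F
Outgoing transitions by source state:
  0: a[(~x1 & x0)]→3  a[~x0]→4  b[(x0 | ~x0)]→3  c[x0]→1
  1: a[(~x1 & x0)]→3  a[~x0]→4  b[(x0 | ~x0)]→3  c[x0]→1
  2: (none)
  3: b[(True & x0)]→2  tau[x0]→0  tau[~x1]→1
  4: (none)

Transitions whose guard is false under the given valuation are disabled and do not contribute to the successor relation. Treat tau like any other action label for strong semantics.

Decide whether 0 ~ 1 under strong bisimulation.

Compute ~ classes (split until stable):
  π0 = {{0,1,2,3,4}}
  π1 = {{0,1},{2,4},{3}}
3 equivalence class(es) (converged in 2)
[0]={0,1}  [1]={0,1}

Answer: BISIMILAR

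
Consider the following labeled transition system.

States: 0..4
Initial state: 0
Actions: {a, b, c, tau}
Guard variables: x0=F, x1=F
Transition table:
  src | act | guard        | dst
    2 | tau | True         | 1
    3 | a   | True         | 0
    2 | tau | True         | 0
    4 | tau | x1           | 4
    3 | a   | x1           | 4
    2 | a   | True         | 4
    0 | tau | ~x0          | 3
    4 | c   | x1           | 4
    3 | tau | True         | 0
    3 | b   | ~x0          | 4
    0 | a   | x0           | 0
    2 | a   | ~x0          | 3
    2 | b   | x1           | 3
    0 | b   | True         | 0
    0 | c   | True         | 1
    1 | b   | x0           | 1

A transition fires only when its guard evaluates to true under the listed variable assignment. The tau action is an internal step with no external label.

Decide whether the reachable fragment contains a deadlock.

Answer: DEADLOCK at state 1

Trace:
R = {0,1,3,4}
  0: b→0  c→1  tau→3  [3 out]
  1: ∅  [deadlock]
  3: a→0  b→4  tau→0  [3 out]
  4: ∅  [deadlock]
Path to 1: c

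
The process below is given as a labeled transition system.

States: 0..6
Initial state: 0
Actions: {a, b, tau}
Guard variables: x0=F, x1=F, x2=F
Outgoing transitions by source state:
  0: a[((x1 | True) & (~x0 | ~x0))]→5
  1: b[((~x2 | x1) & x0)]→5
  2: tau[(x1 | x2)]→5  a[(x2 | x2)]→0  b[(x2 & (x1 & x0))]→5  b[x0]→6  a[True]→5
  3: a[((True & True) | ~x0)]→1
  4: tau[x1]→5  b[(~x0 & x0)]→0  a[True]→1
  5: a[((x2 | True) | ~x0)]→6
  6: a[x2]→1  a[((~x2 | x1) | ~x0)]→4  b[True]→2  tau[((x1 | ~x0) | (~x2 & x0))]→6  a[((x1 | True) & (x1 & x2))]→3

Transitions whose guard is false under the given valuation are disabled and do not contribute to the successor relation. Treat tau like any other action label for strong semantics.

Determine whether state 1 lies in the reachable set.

Answer: REACHABLE

Working:
After dropping false guards: 8 live edges.
L0 = {0}
L1 = {5}  cumulative {0,5}
L2 = {6}  cumulative {0,5,6}
L3 = {2,4}  cumulative {0,2,4,5,6}
L4 = {1}  cumulative {0,1,2,4,5,6}
R = {0,1,2,4,5,6}
witness 1: a·a·a·a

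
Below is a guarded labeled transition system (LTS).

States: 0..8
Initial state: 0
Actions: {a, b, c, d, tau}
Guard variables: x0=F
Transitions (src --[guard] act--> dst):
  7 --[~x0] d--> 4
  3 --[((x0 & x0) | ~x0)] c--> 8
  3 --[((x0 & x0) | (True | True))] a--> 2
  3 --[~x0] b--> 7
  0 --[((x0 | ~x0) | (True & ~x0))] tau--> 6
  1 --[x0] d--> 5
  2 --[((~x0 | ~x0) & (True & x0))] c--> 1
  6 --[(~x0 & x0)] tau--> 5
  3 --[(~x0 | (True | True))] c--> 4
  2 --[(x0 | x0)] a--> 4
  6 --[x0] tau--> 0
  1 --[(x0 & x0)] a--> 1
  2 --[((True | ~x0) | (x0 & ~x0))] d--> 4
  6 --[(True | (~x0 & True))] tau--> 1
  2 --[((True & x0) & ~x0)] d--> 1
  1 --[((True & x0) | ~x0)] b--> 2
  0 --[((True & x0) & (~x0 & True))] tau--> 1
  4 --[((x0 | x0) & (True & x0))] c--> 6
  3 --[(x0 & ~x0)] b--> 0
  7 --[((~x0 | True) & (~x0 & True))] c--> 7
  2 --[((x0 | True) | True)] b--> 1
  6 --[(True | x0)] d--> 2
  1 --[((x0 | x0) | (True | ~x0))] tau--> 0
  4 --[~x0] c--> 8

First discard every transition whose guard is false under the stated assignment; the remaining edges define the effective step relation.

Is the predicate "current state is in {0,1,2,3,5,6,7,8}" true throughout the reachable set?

Answer: INVARIANT VIOLATED at state 4

Analysis:
Safe = {0,1,2,3,5,6,7,8}
Reach set: {0,1,2,4,6,8}
  0: ok
  1: ok
  2: ok
  4: outside
  6: ok
  8: ok
counterexample path to 4: tau·d·d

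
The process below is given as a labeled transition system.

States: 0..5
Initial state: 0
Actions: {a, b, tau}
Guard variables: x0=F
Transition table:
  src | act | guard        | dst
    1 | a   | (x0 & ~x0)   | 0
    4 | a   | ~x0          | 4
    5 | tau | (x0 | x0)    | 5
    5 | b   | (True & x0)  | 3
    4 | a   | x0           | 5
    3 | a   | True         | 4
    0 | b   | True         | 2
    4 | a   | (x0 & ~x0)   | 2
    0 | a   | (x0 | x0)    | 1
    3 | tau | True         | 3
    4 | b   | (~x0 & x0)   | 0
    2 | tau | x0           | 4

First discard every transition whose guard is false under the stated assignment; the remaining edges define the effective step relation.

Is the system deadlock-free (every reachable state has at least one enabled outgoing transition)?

R = {0,2}
  0: b→2  [deg 1]
  2: ∅  [STUCK]
trace reaching 2: b

Answer: DEADLOCK at state 2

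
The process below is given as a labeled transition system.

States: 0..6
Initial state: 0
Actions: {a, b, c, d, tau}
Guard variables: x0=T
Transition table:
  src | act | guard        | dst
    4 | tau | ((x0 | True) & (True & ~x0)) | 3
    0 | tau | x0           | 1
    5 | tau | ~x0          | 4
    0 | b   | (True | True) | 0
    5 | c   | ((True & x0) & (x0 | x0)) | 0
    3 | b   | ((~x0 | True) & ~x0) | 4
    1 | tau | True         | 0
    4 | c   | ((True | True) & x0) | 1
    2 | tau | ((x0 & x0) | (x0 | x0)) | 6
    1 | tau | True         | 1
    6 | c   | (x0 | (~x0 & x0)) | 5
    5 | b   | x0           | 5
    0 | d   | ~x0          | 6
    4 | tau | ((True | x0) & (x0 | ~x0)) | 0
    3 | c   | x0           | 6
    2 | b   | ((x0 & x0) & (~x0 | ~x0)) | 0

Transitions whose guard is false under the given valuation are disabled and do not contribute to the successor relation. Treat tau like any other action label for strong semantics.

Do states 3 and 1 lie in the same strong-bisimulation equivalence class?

Answer: NOT BISIMILAR

Working:
Bisimulation quotient by refinement:
  round 0: {{0,1,2,3,4,5,6}}
  round 1: {{0},{1,2},{3,6},{4},{5}}
  round 2: {{0},{1},{2},{3},{4},{5},{6}}
Fixed point at round 3; 7 class(es).
3∈{3}, 1∈{1}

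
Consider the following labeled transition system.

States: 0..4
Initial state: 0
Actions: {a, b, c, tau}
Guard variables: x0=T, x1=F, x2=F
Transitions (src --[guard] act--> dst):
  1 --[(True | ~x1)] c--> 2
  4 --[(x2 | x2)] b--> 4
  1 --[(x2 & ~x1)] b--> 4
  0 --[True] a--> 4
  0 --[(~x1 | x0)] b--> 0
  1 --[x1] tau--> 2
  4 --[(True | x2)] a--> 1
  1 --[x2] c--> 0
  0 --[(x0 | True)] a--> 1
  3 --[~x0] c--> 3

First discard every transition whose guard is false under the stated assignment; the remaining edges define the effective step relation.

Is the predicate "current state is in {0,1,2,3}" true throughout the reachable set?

Answer: INVARIANT VIOLATED at state 4

Trace:
Inv-set: {0,1,2,3}
R = {0,1,2,4}
  0: safe
  1: safe
  2: safe
  4: ✗ unsafe
reach 4 via a — violates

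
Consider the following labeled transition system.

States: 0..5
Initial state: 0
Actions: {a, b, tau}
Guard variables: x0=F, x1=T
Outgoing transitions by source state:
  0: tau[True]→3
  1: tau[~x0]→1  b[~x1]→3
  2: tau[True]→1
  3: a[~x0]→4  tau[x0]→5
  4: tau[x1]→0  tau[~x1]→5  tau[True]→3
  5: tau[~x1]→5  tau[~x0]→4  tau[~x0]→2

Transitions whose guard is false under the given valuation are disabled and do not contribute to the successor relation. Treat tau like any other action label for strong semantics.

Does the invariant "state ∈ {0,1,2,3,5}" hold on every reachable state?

Answer: INVARIANT VIOLATED at state 4

Analysis:
Allowed set {0,1,2,3,5}
R = {0,3,4}
  0: safe
  3: safe
  4: VIOLATES
witness against invariant: tau·a → 4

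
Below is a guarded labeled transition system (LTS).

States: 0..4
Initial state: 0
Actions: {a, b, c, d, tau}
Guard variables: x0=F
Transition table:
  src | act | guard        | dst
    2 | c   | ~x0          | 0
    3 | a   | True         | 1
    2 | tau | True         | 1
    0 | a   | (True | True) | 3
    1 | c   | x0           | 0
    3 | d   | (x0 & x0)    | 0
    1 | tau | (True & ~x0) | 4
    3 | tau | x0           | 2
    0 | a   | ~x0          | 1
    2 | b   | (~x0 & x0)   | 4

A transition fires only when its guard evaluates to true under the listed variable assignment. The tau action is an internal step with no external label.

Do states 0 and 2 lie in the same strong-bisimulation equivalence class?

Answer: NOT BISIMILAR

Analysis:
Bisimulation quotient by refinement:
  round 0: {{0,1,2,3,4}}
  round 1: {{0,3},{1},{2},{4}}
  round 2: {{0},{1},{2},{3},{4}}
Fixed point at round 3; 5 class(es).
[0]={0}  [2]={2}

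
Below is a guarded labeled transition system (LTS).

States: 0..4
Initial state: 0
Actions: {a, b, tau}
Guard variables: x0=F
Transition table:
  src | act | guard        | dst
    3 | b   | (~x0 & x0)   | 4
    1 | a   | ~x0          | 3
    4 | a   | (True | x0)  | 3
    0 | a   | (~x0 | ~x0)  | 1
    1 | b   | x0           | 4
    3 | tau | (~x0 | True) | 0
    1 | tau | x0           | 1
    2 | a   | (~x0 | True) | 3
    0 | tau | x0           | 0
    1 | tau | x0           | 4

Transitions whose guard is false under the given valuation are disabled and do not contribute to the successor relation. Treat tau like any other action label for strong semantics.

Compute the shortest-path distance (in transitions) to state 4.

Answer: UNREACHABLE

Analysis:
Layered search for 4:
  L0 = {0}
  L1 = {1}
  L2 = {3}
4 never appears.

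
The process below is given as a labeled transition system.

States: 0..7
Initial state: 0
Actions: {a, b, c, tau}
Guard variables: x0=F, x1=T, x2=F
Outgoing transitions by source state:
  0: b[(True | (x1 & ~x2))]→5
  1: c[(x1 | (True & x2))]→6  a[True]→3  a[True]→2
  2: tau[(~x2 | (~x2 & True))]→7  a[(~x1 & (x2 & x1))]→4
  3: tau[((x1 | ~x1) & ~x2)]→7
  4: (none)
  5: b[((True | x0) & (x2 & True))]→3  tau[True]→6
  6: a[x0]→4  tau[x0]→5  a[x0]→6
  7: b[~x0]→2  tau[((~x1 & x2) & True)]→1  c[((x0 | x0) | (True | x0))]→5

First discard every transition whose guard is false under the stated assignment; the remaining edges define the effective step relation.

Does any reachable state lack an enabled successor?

Answer: DEADLOCK at state 6

Trace:
Reach set: {0,5,6}
  0: b→5  [1 exit(s)]
  5: tau→6  [1 exit(s)]
  6: ∅  [STUCK]
witness 6: b·tau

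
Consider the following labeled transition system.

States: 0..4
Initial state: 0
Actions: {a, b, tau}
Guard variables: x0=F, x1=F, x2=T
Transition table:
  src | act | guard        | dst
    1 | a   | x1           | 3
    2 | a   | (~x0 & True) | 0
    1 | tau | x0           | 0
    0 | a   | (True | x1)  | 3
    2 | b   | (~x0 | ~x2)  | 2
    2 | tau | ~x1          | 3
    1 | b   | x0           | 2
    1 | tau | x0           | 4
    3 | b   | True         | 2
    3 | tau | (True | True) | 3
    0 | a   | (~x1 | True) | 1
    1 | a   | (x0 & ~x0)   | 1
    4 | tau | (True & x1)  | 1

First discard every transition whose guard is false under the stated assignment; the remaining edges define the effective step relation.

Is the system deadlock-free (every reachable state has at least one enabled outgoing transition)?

Answer: DEADLOCK at state 1

Analysis:
Reach set: {0,1,2,3}
  0: a→1  a→3  [2 exit(s)]
  1: ∅  [STUCK]
  2: a→0  b→2  tau→3  [3 exit(s)]
  3: b→2  tau→3  [2 exit(s)]
witness 1: a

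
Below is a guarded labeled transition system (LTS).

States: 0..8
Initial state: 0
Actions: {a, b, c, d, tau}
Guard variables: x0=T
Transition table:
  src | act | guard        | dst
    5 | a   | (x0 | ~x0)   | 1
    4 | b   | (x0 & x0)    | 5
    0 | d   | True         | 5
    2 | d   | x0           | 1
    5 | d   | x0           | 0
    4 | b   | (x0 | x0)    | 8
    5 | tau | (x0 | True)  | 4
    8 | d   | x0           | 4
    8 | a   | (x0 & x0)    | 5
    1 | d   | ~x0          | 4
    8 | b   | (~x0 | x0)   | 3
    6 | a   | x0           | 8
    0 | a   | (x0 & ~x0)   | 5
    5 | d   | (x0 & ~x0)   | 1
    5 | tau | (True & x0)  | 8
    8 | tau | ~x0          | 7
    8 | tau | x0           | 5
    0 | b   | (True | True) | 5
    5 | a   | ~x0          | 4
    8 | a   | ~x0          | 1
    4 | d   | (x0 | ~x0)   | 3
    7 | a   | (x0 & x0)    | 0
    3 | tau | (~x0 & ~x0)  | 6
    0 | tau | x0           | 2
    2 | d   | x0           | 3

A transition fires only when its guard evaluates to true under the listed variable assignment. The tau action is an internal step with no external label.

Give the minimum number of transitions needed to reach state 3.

Answer: 2

Analysis:
Layered search for 3:
  depth 0: {0}
  depth 1: {2,5}
  depth 2: {1,3,4,8}
3 enters at depth 2; path tau·d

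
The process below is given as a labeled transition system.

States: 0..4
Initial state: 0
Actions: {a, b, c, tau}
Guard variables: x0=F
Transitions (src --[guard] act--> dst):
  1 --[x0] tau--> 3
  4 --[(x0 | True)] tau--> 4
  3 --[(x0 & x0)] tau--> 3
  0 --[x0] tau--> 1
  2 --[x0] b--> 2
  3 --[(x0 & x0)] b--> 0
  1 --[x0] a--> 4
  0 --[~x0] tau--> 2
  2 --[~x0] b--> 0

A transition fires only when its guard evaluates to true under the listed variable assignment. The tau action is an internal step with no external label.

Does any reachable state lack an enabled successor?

Answer: DEADLOCK-FREE

Working:
Reach set: {0,2}
  0: tau→2  [1 out]
  2: b→0  [1 out]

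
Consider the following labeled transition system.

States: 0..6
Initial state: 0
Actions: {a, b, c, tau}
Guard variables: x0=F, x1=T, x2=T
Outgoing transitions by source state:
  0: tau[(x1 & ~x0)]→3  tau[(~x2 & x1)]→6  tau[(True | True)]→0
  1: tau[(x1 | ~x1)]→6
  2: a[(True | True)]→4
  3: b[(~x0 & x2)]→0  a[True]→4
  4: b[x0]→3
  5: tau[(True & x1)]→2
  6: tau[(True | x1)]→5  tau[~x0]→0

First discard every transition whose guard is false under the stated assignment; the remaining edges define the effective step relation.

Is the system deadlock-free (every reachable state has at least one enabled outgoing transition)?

Reach set: {0,3,4}
  0: tau→0  tau→3  [2 out]
  3: a→4  b→0  [2 out]
  4: ∅  [deadlock]
trace reaching 4: tau·a

Answer: DEADLOCK at state 4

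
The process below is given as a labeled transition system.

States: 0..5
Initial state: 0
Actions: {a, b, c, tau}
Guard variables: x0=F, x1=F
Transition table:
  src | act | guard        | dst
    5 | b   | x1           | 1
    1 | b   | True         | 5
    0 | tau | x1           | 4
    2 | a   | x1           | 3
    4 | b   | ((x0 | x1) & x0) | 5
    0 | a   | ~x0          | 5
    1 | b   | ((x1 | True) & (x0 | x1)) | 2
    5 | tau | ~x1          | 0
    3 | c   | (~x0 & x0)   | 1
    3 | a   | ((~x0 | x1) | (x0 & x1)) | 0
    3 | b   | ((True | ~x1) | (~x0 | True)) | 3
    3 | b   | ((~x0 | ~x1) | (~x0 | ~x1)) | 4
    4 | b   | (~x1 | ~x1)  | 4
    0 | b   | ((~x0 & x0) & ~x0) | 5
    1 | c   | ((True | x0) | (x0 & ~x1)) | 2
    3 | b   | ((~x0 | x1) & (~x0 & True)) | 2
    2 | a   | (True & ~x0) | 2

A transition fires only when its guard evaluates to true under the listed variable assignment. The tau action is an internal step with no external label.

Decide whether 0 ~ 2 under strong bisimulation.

Compute ~ classes (split until stable):
  round 0: {{0,1,2,3,4,5}}
  round 1: {{0,2},{1},{3},{4},{5}}
  round 2: {{0},{1},{2},{3},{4},{5}}
Fixed point at round 3; 6 class(es).
0∈{0}, 2∈{2}

Answer: NOT BISIMILAR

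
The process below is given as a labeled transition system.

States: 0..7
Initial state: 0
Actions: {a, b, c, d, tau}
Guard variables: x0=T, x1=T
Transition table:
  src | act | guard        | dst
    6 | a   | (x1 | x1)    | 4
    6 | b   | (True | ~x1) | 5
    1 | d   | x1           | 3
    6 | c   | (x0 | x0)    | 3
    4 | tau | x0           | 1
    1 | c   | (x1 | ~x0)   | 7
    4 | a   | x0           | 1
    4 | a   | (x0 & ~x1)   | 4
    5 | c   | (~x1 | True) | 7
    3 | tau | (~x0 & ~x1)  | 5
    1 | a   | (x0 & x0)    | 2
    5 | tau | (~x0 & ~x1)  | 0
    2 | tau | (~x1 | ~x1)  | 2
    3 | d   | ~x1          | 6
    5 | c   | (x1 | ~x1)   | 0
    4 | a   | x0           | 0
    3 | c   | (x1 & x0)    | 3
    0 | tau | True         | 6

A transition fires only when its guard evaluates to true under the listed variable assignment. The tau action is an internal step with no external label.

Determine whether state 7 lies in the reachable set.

Answer: REACHABLE

Analysis:
Guard filter leaves 13 enabled edge(s).
depth 0: {0}
depth 1: {6}  total {0,6}
depth 2: {3,4,5}  total {0,3,4,5,6}
depth 3: {1,7}  total {0,1,3,4,5,6,7}
depth 4: {2}  total {0,1,2,3,4,5,6,7}
R = {0,1,2,3,4,5,6,7}
witness 7: tau·b·c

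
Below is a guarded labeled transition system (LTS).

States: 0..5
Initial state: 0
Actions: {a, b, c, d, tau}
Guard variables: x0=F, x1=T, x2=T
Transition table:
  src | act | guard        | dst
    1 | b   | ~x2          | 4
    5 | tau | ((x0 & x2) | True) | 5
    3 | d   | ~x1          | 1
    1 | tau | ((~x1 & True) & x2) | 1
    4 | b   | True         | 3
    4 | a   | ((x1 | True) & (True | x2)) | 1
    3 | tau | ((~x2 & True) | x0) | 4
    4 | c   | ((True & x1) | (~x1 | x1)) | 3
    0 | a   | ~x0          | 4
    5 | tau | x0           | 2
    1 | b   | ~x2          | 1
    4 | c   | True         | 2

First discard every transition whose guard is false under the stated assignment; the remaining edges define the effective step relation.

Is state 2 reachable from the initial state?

Answer: REACHABLE

Analysis:
Guard filter leaves 6 enabled edge(s).
Layer 0: {0}
Layer 1: {4}  cumulative {0,4}
Layer 2: {1,2,3}  cumulative {0,1,2,3,4}
Reachable = {0,1,2,3,4}
Path to 2: a·c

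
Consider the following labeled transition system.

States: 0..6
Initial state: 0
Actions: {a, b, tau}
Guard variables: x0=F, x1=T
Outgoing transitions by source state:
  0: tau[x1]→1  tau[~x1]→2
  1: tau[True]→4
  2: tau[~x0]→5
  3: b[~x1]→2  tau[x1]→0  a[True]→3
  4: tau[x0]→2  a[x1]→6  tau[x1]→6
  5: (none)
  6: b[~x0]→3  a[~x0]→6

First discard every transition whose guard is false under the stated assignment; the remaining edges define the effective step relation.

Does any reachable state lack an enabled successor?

Reachable = {0,1,3,4,6}
  0: tau→1  [deg 1]
  1: tau→4  [deg 1]
  3: a→3  tau→0  [deg 2]
  4: a→6  tau→6  [deg 2]
  6: a→6  b→3  [deg 2]

Answer: DEADLOCK-FREE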